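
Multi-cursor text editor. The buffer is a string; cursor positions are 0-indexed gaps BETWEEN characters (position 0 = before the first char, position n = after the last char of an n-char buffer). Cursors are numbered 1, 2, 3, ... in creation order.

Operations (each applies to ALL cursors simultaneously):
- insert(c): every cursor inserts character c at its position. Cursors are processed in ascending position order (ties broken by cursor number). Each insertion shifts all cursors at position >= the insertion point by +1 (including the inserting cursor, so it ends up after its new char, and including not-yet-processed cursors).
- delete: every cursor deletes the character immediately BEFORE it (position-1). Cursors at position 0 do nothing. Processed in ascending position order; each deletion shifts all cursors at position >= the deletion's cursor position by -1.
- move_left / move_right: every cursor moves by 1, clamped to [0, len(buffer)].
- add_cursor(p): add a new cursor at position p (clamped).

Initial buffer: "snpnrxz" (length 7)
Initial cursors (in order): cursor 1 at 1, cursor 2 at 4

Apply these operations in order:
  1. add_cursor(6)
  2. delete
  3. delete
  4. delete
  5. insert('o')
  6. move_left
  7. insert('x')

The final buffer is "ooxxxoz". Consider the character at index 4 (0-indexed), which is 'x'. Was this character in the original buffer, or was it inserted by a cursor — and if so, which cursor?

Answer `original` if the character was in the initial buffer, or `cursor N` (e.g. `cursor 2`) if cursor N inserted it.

Answer: cursor 3

Derivation:
After op 1 (add_cursor(6)): buffer="snpnrxz" (len 7), cursors c1@1 c2@4 c3@6, authorship .......
After op 2 (delete): buffer="nprz" (len 4), cursors c1@0 c2@2 c3@3, authorship ....
After op 3 (delete): buffer="nz" (len 2), cursors c1@0 c2@1 c3@1, authorship ..
After op 4 (delete): buffer="z" (len 1), cursors c1@0 c2@0 c3@0, authorship .
After op 5 (insert('o')): buffer="oooz" (len 4), cursors c1@3 c2@3 c3@3, authorship 123.
After op 6 (move_left): buffer="oooz" (len 4), cursors c1@2 c2@2 c3@2, authorship 123.
After op 7 (insert('x')): buffer="ooxxxoz" (len 7), cursors c1@5 c2@5 c3@5, authorship 121233.
Authorship (.=original, N=cursor N): 1 2 1 2 3 3 .
Index 4: author = 3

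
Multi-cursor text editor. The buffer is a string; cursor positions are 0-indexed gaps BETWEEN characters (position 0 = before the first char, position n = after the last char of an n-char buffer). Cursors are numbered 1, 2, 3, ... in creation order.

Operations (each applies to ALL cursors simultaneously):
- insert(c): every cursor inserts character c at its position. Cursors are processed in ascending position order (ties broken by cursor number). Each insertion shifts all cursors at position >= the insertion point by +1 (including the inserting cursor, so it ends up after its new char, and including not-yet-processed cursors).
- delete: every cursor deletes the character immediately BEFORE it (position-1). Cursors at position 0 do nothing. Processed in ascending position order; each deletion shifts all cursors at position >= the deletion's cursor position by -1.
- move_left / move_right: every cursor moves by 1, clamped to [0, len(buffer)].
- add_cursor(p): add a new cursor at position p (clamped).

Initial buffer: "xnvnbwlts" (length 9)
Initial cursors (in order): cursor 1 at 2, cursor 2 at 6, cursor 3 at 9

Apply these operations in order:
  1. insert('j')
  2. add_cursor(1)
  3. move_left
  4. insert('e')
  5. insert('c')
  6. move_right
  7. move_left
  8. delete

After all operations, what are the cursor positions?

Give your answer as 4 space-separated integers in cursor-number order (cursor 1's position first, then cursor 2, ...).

After op 1 (insert('j')): buffer="xnjvnbwjltsj" (len 12), cursors c1@3 c2@8 c3@12, authorship ..1....2...3
After op 2 (add_cursor(1)): buffer="xnjvnbwjltsj" (len 12), cursors c4@1 c1@3 c2@8 c3@12, authorship ..1....2...3
After op 3 (move_left): buffer="xnjvnbwjltsj" (len 12), cursors c4@0 c1@2 c2@7 c3@11, authorship ..1....2...3
After op 4 (insert('e')): buffer="exnejvnbwejltsej" (len 16), cursors c4@1 c1@4 c2@10 c3@15, authorship 4..11....22...33
After op 5 (insert('c')): buffer="ecxnecjvnbwecjltsecj" (len 20), cursors c4@2 c1@6 c2@13 c3@19, authorship 44..111....222...333
After op 6 (move_right): buffer="ecxnecjvnbwecjltsecj" (len 20), cursors c4@3 c1@7 c2@14 c3@20, authorship 44..111....222...333
After op 7 (move_left): buffer="ecxnecjvnbwecjltsecj" (len 20), cursors c4@2 c1@6 c2@13 c3@19, authorship 44..111....222...333
After op 8 (delete): buffer="exnejvnbwejltsej" (len 16), cursors c4@1 c1@4 c2@10 c3@15, authorship 4..11....22...33

Answer: 4 10 15 1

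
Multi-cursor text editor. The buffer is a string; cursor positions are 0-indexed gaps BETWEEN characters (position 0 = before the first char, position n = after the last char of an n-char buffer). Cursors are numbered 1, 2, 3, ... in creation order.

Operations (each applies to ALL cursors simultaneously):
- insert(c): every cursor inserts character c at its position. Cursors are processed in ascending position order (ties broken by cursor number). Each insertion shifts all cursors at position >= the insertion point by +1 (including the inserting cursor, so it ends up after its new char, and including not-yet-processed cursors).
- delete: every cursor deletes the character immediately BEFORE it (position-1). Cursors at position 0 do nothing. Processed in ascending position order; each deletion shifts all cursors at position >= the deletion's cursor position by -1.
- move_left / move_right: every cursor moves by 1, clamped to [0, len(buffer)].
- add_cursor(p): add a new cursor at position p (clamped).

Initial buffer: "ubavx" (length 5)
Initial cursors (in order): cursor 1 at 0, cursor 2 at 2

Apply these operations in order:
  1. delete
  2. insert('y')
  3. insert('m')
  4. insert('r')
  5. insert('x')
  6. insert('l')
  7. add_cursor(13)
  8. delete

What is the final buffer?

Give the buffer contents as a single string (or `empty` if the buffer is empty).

After op 1 (delete): buffer="uavx" (len 4), cursors c1@0 c2@1, authorship ....
After op 2 (insert('y')): buffer="yuyavx" (len 6), cursors c1@1 c2@3, authorship 1.2...
After op 3 (insert('m')): buffer="ymuymavx" (len 8), cursors c1@2 c2@5, authorship 11.22...
After op 4 (insert('r')): buffer="ymruymravx" (len 10), cursors c1@3 c2@7, authorship 111.222...
After op 5 (insert('x')): buffer="ymrxuymrxavx" (len 12), cursors c1@4 c2@9, authorship 1111.2222...
After op 6 (insert('l')): buffer="ymrxluymrxlavx" (len 14), cursors c1@5 c2@11, authorship 11111.22222...
After op 7 (add_cursor(13)): buffer="ymrxluymrxlavx" (len 14), cursors c1@5 c2@11 c3@13, authorship 11111.22222...
After op 8 (delete): buffer="ymrxuymrxax" (len 11), cursors c1@4 c2@9 c3@10, authorship 1111.2222..

Answer: ymrxuymrxax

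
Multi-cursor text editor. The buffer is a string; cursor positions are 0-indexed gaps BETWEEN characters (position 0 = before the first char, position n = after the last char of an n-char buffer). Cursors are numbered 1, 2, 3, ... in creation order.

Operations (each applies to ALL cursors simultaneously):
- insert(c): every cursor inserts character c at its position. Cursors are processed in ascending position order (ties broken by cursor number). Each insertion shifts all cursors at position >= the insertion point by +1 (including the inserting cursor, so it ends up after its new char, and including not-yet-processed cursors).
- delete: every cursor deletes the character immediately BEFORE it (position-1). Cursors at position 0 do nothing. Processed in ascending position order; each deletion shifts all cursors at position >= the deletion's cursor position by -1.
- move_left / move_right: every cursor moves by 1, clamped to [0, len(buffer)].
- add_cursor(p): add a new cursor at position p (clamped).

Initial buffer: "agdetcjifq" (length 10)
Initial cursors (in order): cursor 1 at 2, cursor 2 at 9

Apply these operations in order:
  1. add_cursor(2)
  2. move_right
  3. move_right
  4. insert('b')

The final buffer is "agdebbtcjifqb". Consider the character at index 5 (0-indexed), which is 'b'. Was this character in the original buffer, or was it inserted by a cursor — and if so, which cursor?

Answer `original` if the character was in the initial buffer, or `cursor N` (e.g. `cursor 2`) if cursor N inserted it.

Answer: cursor 3

Derivation:
After op 1 (add_cursor(2)): buffer="agdetcjifq" (len 10), cursors c1@2 c3@2 c2@9, authorship ..........
After op 2 (move_right): buffer="agdetcjifq" (len 10), cursors c1@3 c3@3 c2@10, authorship ..........
After op 3 (move_right): buffer="agdetcjifq" (len 10), cursors c1@4 c3@4 c2@10, authorship ..........
After op 4 (insert('b')): buffer="agdebbtcjifqb" (len 13), cursors c1@6 c3@6 c2@13, authorship ....13......2
Authorship (.=original, N=cursor N): . . . . 1 3 . . . . . . 2
Index 5: author = 3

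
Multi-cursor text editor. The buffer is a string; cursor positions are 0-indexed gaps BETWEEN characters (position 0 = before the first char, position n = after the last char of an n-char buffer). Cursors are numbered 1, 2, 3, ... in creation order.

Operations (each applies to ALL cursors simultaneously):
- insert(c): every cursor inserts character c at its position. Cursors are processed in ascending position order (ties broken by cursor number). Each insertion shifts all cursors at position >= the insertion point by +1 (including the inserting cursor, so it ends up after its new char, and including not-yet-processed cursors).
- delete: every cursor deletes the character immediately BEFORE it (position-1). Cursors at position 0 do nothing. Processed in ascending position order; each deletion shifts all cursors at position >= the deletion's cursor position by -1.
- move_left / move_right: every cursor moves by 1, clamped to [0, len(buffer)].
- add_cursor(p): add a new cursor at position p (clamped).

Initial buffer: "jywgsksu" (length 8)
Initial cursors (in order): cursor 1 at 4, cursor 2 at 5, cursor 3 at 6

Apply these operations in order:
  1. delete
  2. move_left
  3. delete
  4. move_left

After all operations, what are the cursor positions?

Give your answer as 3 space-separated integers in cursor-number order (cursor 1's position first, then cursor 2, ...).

Answer: 0 0 0

Derivation:
After op 1 (delete): buffer="jywsu" (len 5), cursors c1@3 c2@3 c3@3, authorship .....
After op 2 (move_left): buffer="jywsu" (len 5), cursors c1@2 c2@2 c3@2, authorship .....
After op 3 (delete): buffer="wsu" (len 3), cursors c1@0 c2@0 c3@0, authorship ...
After op 4 (move_left): buffer="wsu" (len 3), cursors c1@0 c2@0 c3@0, authorship ...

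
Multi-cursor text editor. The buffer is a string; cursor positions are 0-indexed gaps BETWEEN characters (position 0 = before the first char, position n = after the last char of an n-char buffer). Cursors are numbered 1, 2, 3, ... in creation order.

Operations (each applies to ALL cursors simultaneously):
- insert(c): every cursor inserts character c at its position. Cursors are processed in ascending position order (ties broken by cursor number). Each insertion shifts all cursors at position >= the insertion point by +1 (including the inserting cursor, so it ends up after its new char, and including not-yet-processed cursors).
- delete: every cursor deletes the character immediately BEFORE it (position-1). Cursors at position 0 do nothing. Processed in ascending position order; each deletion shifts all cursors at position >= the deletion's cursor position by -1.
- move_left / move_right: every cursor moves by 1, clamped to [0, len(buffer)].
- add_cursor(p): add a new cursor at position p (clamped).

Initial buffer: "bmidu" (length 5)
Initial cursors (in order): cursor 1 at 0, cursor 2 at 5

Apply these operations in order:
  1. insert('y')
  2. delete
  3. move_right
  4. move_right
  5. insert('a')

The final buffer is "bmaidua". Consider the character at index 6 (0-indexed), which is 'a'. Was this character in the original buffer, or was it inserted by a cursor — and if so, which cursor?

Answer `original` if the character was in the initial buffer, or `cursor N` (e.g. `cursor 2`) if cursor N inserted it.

Answer: cursor 2

Derivation:
After op 1 (insert('y')): buffer="ybmiduy" (len 7), cursors c1@1 c2@7, authorship 1.....2
After op 2 (delete): buffer="bmidu" (len 5), cursors c1@0 c2@5, authorship .....
After op 3 (move_right): buffer="bmidu" (len 5), cursors c1@1 c2@5, authorship .....
After op 4 (move_right): buffer="bmidu" (len 5), cursors c1@2 c2@5, authorship .....
After op 5 (insert('a')): buffer="bmaidua" (len 7), cursors c1@3 c2@7, authorship ..1...2
Authorship (.=original, N=cursor N): . . 1 . . . 2
Index 6: author = 2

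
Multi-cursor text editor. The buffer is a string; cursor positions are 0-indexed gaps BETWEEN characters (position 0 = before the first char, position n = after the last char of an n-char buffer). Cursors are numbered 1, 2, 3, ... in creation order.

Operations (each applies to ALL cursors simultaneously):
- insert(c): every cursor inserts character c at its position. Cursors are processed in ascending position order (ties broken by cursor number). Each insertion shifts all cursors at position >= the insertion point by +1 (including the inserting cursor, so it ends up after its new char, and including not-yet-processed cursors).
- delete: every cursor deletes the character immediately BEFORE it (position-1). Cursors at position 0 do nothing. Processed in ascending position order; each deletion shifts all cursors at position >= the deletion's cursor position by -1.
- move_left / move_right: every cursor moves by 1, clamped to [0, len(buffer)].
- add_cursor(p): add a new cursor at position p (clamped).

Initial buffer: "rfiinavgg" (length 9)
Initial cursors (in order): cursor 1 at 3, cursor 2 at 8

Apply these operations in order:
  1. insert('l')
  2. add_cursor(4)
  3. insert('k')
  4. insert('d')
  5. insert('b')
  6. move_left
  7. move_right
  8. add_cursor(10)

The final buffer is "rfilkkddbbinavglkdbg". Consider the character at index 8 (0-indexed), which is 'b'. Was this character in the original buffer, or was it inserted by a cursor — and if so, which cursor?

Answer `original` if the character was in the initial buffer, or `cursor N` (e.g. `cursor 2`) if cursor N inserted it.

Answer: cursor 1

Derivation:
After op 1 (insert('l')): buffer="rfilinavglg" (len 11), cursors c1@4 c2@10, authorship ...1.....2.
After op 2 (add_cursor(4)): buffer="rfilinavglg" (len 11), cursors c1@4 c3@4 c2@10, authorship ...1.....2.
After op 3 (insert('k')): buffer="rfilkkinavglkg" (len 14), cursors c1@6 c3@6 c2@13, authorship ...113.....22.
After op 4 (insert('d')): buffer="rfilkkddinavglkdg" (len 17), cursors c1@8 c3@8 c2@16, authorship ...11313.....222.
After op 5 (insert('b')): buffer="rfilkkddbbinavglkdbg" (len 20), cursors c1@10 c3@10 c2@19, authorship ...1131313.....2222.
After op 6 (move_left): buffer="rfilkkddbbinavglkdbg" (len 20), cursors c1@9 c3@9 c2@18, authorship ...1131313.....2222.
After op 7 (move_right): buffer="rfilkkddbbinavglkdbg" (len 20), cursors c1@10 c3@10 c2@19, authorship ...1131313.....2222.
After op 8 (add_cursor(10)): buffer="rfilkkddbbinavglkdbg" (len 20), cursors c1@10 c3@10 c4@10 c2@19, authorship ...1131313.....2222.
Authorship (.=original, N=cursor N): . . . 1 1 3 1 3 1 3 . . . . . 2 2 2 2 .
Index 8: author = 1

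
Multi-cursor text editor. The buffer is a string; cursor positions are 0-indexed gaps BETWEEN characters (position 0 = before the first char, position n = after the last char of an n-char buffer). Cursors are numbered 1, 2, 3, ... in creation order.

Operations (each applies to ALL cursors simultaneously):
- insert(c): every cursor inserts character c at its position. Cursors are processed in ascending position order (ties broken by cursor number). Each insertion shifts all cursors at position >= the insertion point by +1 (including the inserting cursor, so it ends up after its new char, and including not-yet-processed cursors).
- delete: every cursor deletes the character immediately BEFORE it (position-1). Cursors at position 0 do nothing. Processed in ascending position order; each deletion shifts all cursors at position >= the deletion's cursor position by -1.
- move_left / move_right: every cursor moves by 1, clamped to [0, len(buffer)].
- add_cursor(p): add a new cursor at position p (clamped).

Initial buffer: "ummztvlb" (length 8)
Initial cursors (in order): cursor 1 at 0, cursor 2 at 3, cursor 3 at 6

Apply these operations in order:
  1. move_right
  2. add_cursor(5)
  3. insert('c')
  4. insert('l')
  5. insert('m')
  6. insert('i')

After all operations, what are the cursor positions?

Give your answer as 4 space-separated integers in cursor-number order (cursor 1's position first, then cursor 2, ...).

Answer: 5 12 23 17

Derivation:
After op 1 (move_right): buffer="ummztvlb" (len 8), cursors c1@1 c2@4 c3@7, authorship ........
After op 2 (add_cursor(5)): buffer="ummztvlb" (len 8), cursors c1@1 c2@4 c4@5 c3@7, authorship ........
After op 3 (insert('c')): buffer="ucmmzctcvlcb" (len 12), cursors c1@2 c2@6 c4@8 c3@11, authorship .1...2.4..3.
After op 4 (insert('l')): buffer="uclmmzcltclvlclb" (len 16), cursors c1@3 c2@8 c4@11 c3@15, authorship .11...22.44..33.
After op 5 (insert('m')): buffer="uclmmmzclmtclmvlclmb" (len 20), cursors c1@4 c2@10 c4@14 c3@19, authorship .111...222.444..333.
After op 6 (insert('i')): buffer="uclmimmzclmitclmivlclmib" (len 24), cursors c1@5 c2@12 c4@17 c3@23, authorship .1111...2222.4444..3333.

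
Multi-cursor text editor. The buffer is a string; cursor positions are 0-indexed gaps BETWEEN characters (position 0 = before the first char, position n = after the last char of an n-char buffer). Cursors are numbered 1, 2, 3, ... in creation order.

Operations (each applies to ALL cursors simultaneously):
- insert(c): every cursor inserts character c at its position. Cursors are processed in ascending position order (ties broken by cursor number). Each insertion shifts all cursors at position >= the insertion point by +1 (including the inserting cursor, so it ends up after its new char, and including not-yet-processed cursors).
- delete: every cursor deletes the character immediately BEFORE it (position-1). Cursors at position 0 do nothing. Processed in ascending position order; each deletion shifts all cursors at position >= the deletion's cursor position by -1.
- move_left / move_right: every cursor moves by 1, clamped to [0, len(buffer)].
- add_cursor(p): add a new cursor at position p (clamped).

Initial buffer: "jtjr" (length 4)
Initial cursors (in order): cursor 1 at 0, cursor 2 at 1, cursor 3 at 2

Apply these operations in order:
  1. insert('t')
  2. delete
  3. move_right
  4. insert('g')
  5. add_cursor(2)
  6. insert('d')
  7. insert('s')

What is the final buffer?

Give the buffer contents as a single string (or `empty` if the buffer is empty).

Answer: jgddsstgdsjgdsr

Derivation:
After op 1 (insert('t')): buffer="tjtttjr" (len 7), cursors c1@1 c2@3 c3@5, authorship 1.2.3..
After op 2 (delete): buffer="jtjr" (len 4), cursors c1@0 c2@1 c3@2, authorship ....
After op 3 (move_right): buffer="jtjr" (len 4), cursors c1@1 c2@2 c3@3, authorship ....
After op 4 (insert('g')): buffer="jgtgjgr" (len 7), cursors c1@2 c2@4 c3@6, authorship .1.2.3.
After op 5 (add_cursor(2)): buffer="jgtgjgr" (len 7), cursors c1@2 c4@2 c2@4 c3@6, authorship .1.2.3.
After op 6 (insert('d')): buffer="jgddtgdjgdr" (len 11), cursors c1@4 c4@4 c2@7 c3@10, authorship .114.22.33.
After op 7 (insert('s')): buffer="jgddsstgdsjgdsr" (len 15), cursors c1@6 c4@6 c2@10 c3@14, authorship .11414.222.333.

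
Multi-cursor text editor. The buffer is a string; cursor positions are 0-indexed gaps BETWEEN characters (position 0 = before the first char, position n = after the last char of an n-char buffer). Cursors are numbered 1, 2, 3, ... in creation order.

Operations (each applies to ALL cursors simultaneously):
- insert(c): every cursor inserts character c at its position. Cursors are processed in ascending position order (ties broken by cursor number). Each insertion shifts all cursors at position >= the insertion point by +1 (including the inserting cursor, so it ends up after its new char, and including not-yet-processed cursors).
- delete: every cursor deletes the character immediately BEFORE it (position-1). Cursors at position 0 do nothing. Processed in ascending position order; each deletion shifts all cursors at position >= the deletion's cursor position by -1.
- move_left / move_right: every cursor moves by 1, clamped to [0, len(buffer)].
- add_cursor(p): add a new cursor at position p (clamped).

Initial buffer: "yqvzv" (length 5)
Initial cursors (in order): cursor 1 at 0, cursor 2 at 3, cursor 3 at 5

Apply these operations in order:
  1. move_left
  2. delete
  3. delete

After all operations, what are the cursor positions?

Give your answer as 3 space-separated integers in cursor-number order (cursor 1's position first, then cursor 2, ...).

Answer: 0 0 0

Derivation:
After op 1 (move_left): buffer="yqvzv" (len 5), cursors c1@0 c2@2 c3@4, authorship .....
After op 2 (delete): buffer="yvv" (len 3), cursors c1@0 c2@1 c3@2, authorship ...
After op 3 (delete): buffer="v" (len 1), cursors c1@0 c2@0 c3@0, authorship .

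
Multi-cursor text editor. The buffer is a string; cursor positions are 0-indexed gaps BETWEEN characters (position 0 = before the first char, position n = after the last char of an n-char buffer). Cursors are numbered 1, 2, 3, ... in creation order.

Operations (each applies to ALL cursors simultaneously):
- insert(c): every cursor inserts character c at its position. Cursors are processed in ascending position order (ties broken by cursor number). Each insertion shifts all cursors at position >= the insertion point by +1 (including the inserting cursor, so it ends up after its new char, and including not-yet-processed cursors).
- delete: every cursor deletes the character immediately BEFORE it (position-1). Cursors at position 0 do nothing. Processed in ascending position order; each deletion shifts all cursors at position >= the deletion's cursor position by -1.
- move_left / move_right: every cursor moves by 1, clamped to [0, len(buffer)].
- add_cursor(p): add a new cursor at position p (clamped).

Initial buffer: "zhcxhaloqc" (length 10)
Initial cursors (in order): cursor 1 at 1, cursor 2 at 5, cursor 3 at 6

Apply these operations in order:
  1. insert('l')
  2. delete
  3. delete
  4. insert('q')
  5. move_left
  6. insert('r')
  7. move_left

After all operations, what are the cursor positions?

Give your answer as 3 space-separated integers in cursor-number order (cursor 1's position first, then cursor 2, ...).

Answer: 0 7 7

Derivation:
After op 1 (insert('l')): buffer="zlhcxhlalloqc" (len 13), cursors c1@2 c2@7 c3@9, authorship .1....2.3....
After op 2 (delete): buffer="zhcxhaloqc" (len 10), cursors c1@1 c2@5 c3@6, authorship ..........
After op 3 (delete): buffer="hcxloqc" (len 7), cursors c1@0 c2@3 c3@3, authorship .......
After op 4 (insert('q')): buffer="qhcxqqloqc" (len 10), cursors c1@1 c2@6 c3@6, authorship 1...23....
After op 5 (move_left): buffer="qhcxqqloqc" (len 10), cursors c1@0 c2@5 c3@5, authorship 1...23....
After op 6 (insert('r')): buffer="rqhcxqrrqloqc" (len 13), cursors c1@1 c2@8 c3@8, authorship 11...2233....
After op 7 (move_left): buffer="rqhcxqrrqloqc" (len 13), cursors c1@0 c2@7 c3@7, authorship 11...2233....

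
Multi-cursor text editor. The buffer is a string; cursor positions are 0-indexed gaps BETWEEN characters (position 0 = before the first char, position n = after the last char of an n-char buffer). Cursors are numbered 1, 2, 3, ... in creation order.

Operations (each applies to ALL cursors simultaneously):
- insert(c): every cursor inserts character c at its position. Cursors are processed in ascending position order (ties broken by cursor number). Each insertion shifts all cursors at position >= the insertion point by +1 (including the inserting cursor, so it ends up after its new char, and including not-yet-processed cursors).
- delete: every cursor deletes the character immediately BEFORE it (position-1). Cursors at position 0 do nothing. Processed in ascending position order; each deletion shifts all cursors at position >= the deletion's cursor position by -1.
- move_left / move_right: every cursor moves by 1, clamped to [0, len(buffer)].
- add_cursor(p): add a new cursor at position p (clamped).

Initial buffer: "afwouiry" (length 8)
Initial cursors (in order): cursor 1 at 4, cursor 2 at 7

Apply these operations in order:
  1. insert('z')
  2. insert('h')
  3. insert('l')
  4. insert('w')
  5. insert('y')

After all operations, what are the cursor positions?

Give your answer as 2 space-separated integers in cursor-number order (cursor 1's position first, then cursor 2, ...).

Answer: 9 17

Derivation:
After op 1 (insert('z')): buffer="afwozuirzy" (len 10), cursors c1@5 c2@9, authorship ....1...2.
After op 2 (insert('h')): buffer="afwozhuirzhy" (len 12), cursors c1@6 c2@11, authorship ....11...22.
After op 3 (insert('l')): buffer="afwozhluirzhly" (len 14), cursors c1@7 c2@13, authorship ....111...222.
After op 4 (insert('w')): buffer="afwozhlwuirzhlwy" (len 16), cursors c1@8 c2@15, authorship ....1111...2222.
After op 5 (insert('y')): buffer="afwozhlwyuirzhlwyy" (len 18), cursors c1@9 c2@17, authorship ....11111...22222.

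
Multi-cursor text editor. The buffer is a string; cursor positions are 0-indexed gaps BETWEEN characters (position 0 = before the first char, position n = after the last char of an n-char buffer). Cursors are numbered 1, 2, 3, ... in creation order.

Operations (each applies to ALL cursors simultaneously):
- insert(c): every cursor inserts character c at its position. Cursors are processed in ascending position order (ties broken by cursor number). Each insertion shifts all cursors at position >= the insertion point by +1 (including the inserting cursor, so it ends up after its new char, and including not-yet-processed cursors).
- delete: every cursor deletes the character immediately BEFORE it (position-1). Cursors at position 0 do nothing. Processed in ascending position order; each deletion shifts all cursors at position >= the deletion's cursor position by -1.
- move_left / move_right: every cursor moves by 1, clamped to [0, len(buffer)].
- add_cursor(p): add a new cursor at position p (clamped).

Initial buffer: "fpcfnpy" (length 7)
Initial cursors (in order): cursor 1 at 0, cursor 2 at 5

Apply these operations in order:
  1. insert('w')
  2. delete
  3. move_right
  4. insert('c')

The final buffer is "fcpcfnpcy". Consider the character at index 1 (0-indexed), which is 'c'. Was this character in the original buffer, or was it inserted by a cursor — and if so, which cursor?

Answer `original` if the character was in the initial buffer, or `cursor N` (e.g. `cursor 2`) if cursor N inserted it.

After op 1 (insert('w')): buffer="wfpcfnwpy" (len 9), cursors c1@1 c2@7, authorship 1.....2..
After op 2 (delete): buffer="fpcfnpy" (len 7), cursors c1@0 c2@5, authorship .......
After op 3 (move_right): buffer="fpcfnpy" (len 7), cursors c1@1 c2@6, authorship .......
After op 4 (insert('c')): buffer="fcpcfnpcy" (len 9), cursors c1@2 c2@8, authorship .1.....2.
Authorship (.=original, N=cursor N): . 1 . . . . . 2 .
Index 1: author = 1

Answer: cursor 1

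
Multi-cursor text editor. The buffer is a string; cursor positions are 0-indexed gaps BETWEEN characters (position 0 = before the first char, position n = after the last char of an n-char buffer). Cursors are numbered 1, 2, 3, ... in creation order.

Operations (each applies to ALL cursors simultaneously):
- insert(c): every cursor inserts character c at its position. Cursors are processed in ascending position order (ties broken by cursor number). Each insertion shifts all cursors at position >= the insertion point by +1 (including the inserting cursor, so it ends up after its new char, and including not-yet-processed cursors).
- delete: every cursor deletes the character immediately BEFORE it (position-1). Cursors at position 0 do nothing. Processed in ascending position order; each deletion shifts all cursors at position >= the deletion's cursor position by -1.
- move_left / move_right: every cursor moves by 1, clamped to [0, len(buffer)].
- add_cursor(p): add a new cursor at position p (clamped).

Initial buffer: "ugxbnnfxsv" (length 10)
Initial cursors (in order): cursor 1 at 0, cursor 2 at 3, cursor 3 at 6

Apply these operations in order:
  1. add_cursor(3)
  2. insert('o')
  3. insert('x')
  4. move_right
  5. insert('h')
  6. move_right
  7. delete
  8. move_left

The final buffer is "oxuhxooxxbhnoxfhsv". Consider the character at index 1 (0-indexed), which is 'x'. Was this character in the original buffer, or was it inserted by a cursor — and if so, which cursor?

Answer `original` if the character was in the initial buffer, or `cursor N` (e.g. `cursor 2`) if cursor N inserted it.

Answer: cursor 1

Derivation:
After op 1 (add_cursor(3)): buffer="ugxbnnfxsv" (len 10), cursors c1@0 c2@3 c4@3 c3@6, authorship ..........
After op 2 (insert('o')): buffer="ougxoobnnofxsv" (len 14), cursors c1@1 c2@6 c4@6 c3@10, authorship 1...24...3....
After op 3 (insert('x')): buffer="oxugxooxxbnnoxfxsv" (len 18), cursors c1@2 c2@9 c4@9 c3@14, authorship 11...2424...33....
After op 4 (move_right): buffer="oxugxooxxbnnoxfxsv" (len 18), cursors c1@3 c2@10 c4@10 c3@15, authorship 11...2424...33....
After op 5 (insert('h')): buffer="oxuhgxooxxbhhnnoxfhxsv" (len 22), cursors c1@4 c2@13 c4@13 c3@19, authorship 11.1..2424.24..33.3...
After op 6 (move_right): buffer="oxuhgxooxxbhhnnoxfhxsv" (len 22), cursors c1@5 c2@14 c4@14 c3@20, authorship 11.1..2424.24..33.3...
After op 7 (delete): buffer="oxuhxooxxbhnoxfhsv" (len 18), cursors c1@4 c2@11 c4@11 c3@16, authorship 11.1.2424.2.33.3..
After op 8 (move_left): buffer="oxuhxooxxbhnoxfhsv" (len 18), cursors c1@3 c2@10 c4@10 c3@15, authorship 11.1.2424.2.33.3..
Authorship (.=original, N=cursor N): 1 1 . 1 . 2 4 2 4 . 2 . 3 3 . 3 . .
Index 1: author = 1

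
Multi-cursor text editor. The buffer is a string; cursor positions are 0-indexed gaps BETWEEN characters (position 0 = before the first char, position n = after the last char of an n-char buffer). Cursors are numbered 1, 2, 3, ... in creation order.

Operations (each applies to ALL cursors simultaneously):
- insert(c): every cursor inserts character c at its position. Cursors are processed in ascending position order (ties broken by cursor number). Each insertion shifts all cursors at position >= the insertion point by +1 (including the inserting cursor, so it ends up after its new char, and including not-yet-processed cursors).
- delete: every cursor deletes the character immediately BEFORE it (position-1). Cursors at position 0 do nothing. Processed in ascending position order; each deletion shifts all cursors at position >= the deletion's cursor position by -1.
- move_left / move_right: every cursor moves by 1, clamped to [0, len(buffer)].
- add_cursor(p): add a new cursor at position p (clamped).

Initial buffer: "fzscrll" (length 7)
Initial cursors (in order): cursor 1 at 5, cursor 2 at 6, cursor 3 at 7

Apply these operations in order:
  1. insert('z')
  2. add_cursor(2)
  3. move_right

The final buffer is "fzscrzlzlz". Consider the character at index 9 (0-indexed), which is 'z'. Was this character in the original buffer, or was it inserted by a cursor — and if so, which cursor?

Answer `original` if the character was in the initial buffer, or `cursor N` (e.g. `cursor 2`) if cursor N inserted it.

Answer: cursor 3

Derivation:
After op 1 (insert('z')): buffer="fzscrzlzlz" (len 10), cursors c1@6 c2@8 c3@10, authorship .....1.2.3
After op 2 (add_cursor(2)): buffer="fzscrzlzlz" (len 10), cursors c4@2 c1@6 c2@8 c3@10, authorship .....1.2.3
After op 3 (move_right): buffer="fzscrzlzlz" (len 10), cursors c4@3 c1@7 c2@9 c3@10, authorship .....1.2.3
Authorship (.=original, N=cursor N): . . . . . 1 . 2 . 3
Index 9: author = 3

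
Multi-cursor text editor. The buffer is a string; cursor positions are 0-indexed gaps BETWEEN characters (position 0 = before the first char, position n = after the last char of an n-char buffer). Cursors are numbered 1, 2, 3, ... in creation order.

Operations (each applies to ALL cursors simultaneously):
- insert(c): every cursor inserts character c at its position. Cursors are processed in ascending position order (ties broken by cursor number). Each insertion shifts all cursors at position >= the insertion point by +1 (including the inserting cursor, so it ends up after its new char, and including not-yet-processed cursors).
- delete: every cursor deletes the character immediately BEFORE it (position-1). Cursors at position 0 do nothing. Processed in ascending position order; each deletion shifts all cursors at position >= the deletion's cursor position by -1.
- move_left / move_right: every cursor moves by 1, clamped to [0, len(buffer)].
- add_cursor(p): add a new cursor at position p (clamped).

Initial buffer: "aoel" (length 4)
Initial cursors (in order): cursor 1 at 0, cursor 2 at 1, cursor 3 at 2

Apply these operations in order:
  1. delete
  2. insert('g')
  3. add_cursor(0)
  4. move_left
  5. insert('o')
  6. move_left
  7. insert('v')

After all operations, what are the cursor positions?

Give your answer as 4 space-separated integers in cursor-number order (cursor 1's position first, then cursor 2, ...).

After op 1 (delete): buffer="el" (len 2), cursors c1@0 c2@0 c3@0, authorship ..
After op 2 (insert('g')): buffer="gggel" (len 5), cursors c1@3 c2@3 c3@3, authorship 123..
After op 3 (add_cursor(0)): buffer="gggel" (len 5), cursors c4@0 c1@3 c2@3 c3@3, authorship 123..
After op 4 (move_left): buffer="gggel" (len 5), cursors c4@0 c1@2 c2@2 c3@2, authorship 123..
After op 5 (insert('o')): buffer="oggooogel" (len 9), cursors c4@1 c1@6 c2@6 c3@6, authorship 4121233..
After op 6 (move_left): buffer="oggooogel" (len 9), cursors c4@0 c1@5 c2@5 c3@5, authorship 4121233..
After op 7 (insert('v')): buffer="voggoovvvogel" (len 13), cursors c4@1 c1@9 c2@9 c3@9, authorship 44121212333..

Answer: 9 9 9 1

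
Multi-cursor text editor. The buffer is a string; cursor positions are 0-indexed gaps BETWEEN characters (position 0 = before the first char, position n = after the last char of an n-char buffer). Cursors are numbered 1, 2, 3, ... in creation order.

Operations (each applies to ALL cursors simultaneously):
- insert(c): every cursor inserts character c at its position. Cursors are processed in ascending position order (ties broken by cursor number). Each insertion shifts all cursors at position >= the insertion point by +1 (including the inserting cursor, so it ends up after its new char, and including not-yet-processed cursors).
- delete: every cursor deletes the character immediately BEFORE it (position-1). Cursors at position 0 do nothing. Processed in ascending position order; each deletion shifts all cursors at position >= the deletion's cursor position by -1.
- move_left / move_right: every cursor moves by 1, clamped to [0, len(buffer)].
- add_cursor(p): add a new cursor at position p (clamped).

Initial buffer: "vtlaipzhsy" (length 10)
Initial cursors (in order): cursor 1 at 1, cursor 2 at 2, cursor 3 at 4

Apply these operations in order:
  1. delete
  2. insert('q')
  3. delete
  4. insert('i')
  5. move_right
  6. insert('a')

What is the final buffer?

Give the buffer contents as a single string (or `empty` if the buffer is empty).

Answer: iilaaiiapzhsy

Derivation:
After op 1 (delete): buffer="lipzhsy" (len 7), cursors c1@0 c2@0 c3@1, authorship .......
After op 2 (insert('q')): buffer="qqlqipzhsy" (len 10), cursors c1@2 c2@2 c3@4, authorship 12.3......
After op 3 (delete): buffer="lipzhsy" (len 7), cursors c1@0 c2@0 c3@1, authorship .......
After op 4 (insert('i')): buffer="iiliipzhsy" (len 10), cursors c1@2 c2@2 c3@4, authorship 12.3......
After op 5 (move_right): buffer="iiliipzhsy" (len 10), cursors c1@3 c2@3 c3@5, authorship 12.3......
After op 6 (insert('a')): buffer="iilaaiiapzhsy" (len 13), cursors c1@5 c2@5 c3@8, authorship 12.123.3.....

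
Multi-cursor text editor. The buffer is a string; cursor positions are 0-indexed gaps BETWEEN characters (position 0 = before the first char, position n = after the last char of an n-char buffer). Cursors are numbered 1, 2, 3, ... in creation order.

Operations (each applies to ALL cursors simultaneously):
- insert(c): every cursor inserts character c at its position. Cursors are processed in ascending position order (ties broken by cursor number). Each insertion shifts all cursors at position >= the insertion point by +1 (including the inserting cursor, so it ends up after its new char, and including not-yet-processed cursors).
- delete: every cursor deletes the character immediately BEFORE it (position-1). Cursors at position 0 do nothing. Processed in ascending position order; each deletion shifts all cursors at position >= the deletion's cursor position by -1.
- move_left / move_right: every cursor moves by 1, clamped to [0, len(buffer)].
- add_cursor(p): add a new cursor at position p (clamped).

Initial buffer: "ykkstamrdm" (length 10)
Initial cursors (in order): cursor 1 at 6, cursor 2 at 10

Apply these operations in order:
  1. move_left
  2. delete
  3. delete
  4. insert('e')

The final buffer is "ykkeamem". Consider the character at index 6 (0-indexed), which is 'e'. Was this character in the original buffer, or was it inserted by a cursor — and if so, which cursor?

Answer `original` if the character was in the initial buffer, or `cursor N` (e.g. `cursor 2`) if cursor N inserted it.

Answer: cursor 2

Derivation:
After op 1 (move_left): buffer="ykkstamrdm" (len 10), cursors c1@5 c2@9, authorship ..........
After op 2 (delete): buffer="ykksamrm" (len 8), cursors c1@4 c2@7, authorship ........
After op 3 (delete): buffer="ykkamm" (len 6), cursors c1@3 c2@5, authorship ......
After op 4 (insert('e')): buffer="ykkeamem" (len 8), cursors c1@4 c2@7, authorship ...1..2.
Authorship (.=original, N=cursor N): . . . 1 . . 2 .
Index 6: author = 2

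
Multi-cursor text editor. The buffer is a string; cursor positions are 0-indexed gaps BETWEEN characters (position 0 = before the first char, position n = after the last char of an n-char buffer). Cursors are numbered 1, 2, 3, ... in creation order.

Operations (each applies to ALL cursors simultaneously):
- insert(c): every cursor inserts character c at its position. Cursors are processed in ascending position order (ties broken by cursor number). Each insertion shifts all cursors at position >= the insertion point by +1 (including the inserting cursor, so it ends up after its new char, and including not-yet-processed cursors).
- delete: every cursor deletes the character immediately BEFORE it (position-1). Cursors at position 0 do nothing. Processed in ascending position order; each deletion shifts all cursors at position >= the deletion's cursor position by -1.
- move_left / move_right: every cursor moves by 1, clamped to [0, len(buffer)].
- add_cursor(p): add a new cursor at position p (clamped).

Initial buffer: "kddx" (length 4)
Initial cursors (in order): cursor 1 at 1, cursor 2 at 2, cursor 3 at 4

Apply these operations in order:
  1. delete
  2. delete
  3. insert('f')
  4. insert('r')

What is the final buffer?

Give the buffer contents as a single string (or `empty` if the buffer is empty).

Answer: fffrrr

Derivation:
After op 1 (delete): buffer="d" (len 1), cursors c1@0 c2@0 c3@1, authorship .
After op 2 (delete): buffer="" (len 0), cursors c1@0 c2@0 c3@0, authorship 
After op 3 (insert('f')): buffer="fff" (len 3), cursors c1@3 c2@3 c3@3, authorship 123
After op 4 (insert('r')): buffer="fffrrr" (len 6), cursors c1@6 c2@6 c3@6, authorship 123123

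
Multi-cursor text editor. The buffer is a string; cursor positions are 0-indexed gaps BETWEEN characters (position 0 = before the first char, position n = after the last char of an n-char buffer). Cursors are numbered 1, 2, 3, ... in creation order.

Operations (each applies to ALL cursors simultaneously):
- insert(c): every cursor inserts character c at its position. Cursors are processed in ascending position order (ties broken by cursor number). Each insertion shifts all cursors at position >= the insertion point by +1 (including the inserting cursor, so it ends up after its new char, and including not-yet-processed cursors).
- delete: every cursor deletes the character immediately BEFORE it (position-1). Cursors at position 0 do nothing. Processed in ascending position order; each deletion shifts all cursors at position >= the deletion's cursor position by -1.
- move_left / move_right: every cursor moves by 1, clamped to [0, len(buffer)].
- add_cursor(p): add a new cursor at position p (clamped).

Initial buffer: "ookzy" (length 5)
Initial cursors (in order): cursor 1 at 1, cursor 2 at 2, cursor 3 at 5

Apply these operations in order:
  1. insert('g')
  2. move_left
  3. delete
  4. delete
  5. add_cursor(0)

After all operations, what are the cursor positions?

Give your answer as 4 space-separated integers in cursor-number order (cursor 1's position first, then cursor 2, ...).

After op 1 (insert('g')): buffer="ogogkzyg" (len 8), cursors c1@2 c2@4 c3@8, authorship .1.2...3
After op 2 (move_left): buffer="ogogkzyg" (len 8), cursors c1@1 c2@3 c3@7, authorship .1.2...3
After op 3 (delete): buffer="ggkzg" (len 5), cursors c1@0 c2@1 c3@4, authorship 12..3
After op 4 (delete): buffer="gkg" (len 3), cursors c1@0 c2@0 c3@2, authorship 2.3
After op 5 (add_cursor(0)): buffer="gkg" (len 3), cursors c1@0 c2@0 c4@0 c3@2, authorship 2.3

Answer: 0 0 2 0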